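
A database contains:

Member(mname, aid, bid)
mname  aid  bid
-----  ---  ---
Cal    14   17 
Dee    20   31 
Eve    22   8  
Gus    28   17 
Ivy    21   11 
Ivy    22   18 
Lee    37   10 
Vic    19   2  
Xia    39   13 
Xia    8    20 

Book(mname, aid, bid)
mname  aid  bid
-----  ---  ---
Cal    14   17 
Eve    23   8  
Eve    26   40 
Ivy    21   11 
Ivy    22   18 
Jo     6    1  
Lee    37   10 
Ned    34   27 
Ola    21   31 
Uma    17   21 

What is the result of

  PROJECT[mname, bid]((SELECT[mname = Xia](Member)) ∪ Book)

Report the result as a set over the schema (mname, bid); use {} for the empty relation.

{(Cal, 17), (Eve, 40), (Eve, 8), (Ivy, 11), (Ivy, 18), (Jo, 1), (Lee, 10), (Ned, 27), (Ola, 31), (Uma, 21), (Xia, 13), (Xia, 20)}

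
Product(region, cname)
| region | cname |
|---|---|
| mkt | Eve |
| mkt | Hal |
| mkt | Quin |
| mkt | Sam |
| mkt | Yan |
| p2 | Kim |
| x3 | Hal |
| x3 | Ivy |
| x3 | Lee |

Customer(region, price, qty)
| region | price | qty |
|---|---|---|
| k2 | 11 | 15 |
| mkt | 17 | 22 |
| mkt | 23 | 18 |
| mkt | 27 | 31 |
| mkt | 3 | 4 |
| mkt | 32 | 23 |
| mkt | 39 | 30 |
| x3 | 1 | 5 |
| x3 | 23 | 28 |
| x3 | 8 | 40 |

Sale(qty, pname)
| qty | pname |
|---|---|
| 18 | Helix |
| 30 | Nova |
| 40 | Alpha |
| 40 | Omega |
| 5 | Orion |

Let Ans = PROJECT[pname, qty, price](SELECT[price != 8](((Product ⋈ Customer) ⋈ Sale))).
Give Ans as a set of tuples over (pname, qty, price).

{(Helix, 18, 23), (Nova, 30, 39), (Orion, 5, 1)}

Product ⋈ Customer (natural join on region): {(mkt, Eve, 17, 22), (mkt, Eve, 23, 18), (mkt, Eve, 27, 31), (mkt, Eve, 3, 4), (mkt, Eve, 32, 23), (mkt, Eve, 39, 30), (mkt, Hal, 17, 22), (mkt, Hal, 23, 18), (mkt, Hal, 27, 31), (mkt, Hal, 3, 4), (mkt, Hal, 32, 23), (mkt, Hal, 39, 30), (mkt, Quin, 17, 22), (mkt, Quin, 23, 18), (mkt, Quin, 27, 31), (mkt, Quin, 3, 4), (mkt, Quin, 32, 23), (mkt, Quin, 39, 30), (mkt, Sam, 17, 22), (mkt, Sam, 23, 18), (mkt, Sam, 27, 31), (mkt, Sam, 3, 4), (mkt, Sam, 32, 23), (mkt, Sam, 39, 30), (mkt, Yan, 17, 22), (mkt, Yan, 23, 18), (mkt, Yan, 27, 31), (mkt, Yan, 3, 4), (mkt, Yan, 32, 23), (mkt, Yan, 39, 30), (x3, Hal, 1, 5), (x3, Hal, 23, 28), (x3, Hal, 8, 40), (x3, Ivy, 1, 5), (x3, Ivy, 23, 28), (x3, Ivy, 8, 40), (x3, Lee, 1, 5), (x3, Lee, 23, 28), (x3, Lee, 8, 40)}
(Product ⋈ Customer) ⋈ Sale (natural join on qty): {(mkt, Eve, 23, 18, Helix), (mkt, Eve, 39, 30, Nova), (mkt, Hal, 23, 18, Helix), (mkt, Hal, 39, 30, Nova), (mkt, Quin, 23, 18, Helix), (mkt, Quin, 39, 30, Nova), (mkt, Sam, 23, 18, Helix), (mkt, Sam, 39, 30, Nova), (mkt, Yan, 23, 18, Helix), (mkt, Yan, 39, 30, Nova), (x3, Hal, 1, 5, Orion), (x3, Hal, 8, 40, Alpha), (x3, Hal, 8, 40, Omega), (x3, Ivy, 1, 5, Orion), (x3, Ivy, 8, 40, Alpha), (x3, Ivy, 8, 40, Omega), (x3, Lee, 1, 5, Orion), (x3, Lee, 8, 40, Alpha), (x3, Lee, 8, 40, Omega)}
Filtering on price != 8 leaves {(mkt, Eve, 23, 18, Helix), (mkt, Eve, 39, 30, Nova), (mkt, Hal, 23, 18, Helix), (mkt, Hal, 39, 30, Nova), (mkt, Quin, 23, 18, Helix), (mkt, Quin, 39, 30, Nova), (mkt, Sam, 23, 18, Helix), (mkt, Sam, 39, 30, Nova), (mkt, Yan, 23, 18, Helix), (mkt, Yan, 39, 30, Nova), (x3, Hal, 1, 5, Orion), (x3, Ivy, 1, 5, Orion), (x3, Lee, 1, 5, Orion)}.
Projecting to pname, qty, price (10 duplicate(s) eliminated): {(Helix, 18, 23), (Nova, 30, 39), (Orion, 5, 1)}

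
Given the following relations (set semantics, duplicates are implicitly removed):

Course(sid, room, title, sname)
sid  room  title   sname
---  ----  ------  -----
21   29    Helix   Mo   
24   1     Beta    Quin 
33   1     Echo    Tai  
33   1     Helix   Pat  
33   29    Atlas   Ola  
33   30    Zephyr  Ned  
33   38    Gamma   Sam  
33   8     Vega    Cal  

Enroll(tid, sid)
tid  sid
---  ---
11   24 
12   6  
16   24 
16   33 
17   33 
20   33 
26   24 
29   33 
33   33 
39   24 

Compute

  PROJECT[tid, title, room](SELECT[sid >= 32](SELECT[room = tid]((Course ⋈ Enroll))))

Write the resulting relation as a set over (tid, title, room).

{(29, Atlas, 29)}

Natural join on sid: {(24, 1, Beta, Quin, 11), (24, 1, Beta, Quin, 16), (24, 1, Beta, Quin, 26), (24, 1, Beta, Quin, 39), (33, 1, Echo, Tai, 16), (33, 1, Echo, Tai, 17), (33, 1, Echo, Tai, 20), (33, 1, Echo, Tai, 29), (33, 1, Echo, Tai, 33), (33, 1, Helix, Pat, 16), (33, 1, Helix, Pat, 17), (33, 1, Helix, Pat, 20), (33, 1, Helix, Pat, 29), (33, 1, Helix, Pat, 33), (33, 29, Atlas, Ola, 16), (33, 29, Atlas, Ola, 17), (33, 29, Atlas, Ola, 20), (33, 29, Atlas, Ola, 29), (33, 29, Atlas, Ola, 33), (33, 30, Zephyr, Ned, 16), (33, 30, Zephyr, Ned, 17), (33, 30, Zephyr, Ned, 20), (33, 30, Zephyr, Ned, 29), (33, 30, Zephyr, Ned, 33), (33, 38, Gamma, Sam, 16), (33, 38, Gamma, Sam, 17), (33, 38, Gamma, Sam, 20), (33, 38, Gamma, Sam, 29), (33, 38, Gamma, Sam, 33), (33, 8, Vega, Cal, 16), (33, 8, Vega, Cal, 17), (33, 8, Vega, Cal, 20), (33, 8, Vega, Cal, 29), (33, 8, Vega, Cal, 33)}
Apply σ_{room = tid}; surviving tuples: {(33, 29, Atlas, Ola, 29)}
Apply σ_{sid >= 32}; surviving tuples: {(33, 29, Atlas, Ola, 29)}
Keep only column(s) tid, title, room: {(29, Atlas, 29)}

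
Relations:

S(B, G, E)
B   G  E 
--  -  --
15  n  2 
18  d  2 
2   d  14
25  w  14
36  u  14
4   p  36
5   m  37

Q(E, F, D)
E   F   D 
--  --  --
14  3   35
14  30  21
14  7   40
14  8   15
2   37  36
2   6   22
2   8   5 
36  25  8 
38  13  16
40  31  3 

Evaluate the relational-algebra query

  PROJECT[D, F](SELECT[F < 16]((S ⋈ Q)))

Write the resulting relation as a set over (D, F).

{(15, 8), (22, 6), (35, 3), (40, 7), (5, 8)}

Natural join on E: {(15, n, 2, 37, 36), (15, n, 2, 6, 22), (15, n, 2, 8, 5), (18, d, 2, 37, 36), (18, d, 2, 6, 22), (18, d, 2, 8, 5), (2, d, 14, 3, 35), (2, d, 14, 30, 21), (2, d, 14, 7, 40), (2, d, 14, 8, 15), (25, w, 14, 3, 35), (25, w, 14, 30, 21), (25, w, 14, 7, 40), (25, w, 14, 8, 15), (36, u, 14, 3, 35), (36, u, 14, 30, 21), (36, u, 14, 7, 40), (36, u, 14, 8, 15), (4, p, 36, 25, 8)}
Selection F < 16: {(15, n, 2, 6, 22), (15, n, 2, 8, 5), (18, d, 2, 6, 22), (18, d, 2, 8, 5), (2, d, 14, 3, 35), (2, d, 14, 7, 40), (2, d, 14, 8, 15), (25, w, 14, 3, 35), (25, w, 14, 7, 40), (25, w, 14, 8, 15), (36, u, 14, 3, 35), (36, u, 14, 7, 40), (36, u, 14, 8, 15)}
π_{D, F} gives {(15, 8), (22, 6), (35, 3), (40, 7), (5, 8)} (8 duplicate(s) eliminated).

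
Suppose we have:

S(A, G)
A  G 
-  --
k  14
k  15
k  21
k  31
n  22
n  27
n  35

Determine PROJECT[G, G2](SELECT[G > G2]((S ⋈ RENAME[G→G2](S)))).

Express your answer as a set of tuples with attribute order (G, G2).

{(15, 14), (21, 14), (21, 15), (27, 22), (31, 14), (31, 15), (31, 21), (35, 22), (35, 27)}

ρ[G→G2]: schema becomes (A, G2); tuples unchanged.
Joining S and RENAME[G→G2](S) on A yields {(k, 14, 14), (k, 14, 15), (k, 14, 21), (k, 14, 31), (k, 15, 14), (k, 15, 15), (k, 15, 21), (k, 15, 31), (k, 21, 14), (k, 21, 15), (k, 21, 21), (k, 21, 31), (k, 31, 14), (k, 31, 15), (k, 31, 21), (k, 31, 31), (n, 22, 22), (n, 22, 27), (n, 22, 35), (n, 27, 22), (n, 27, 27), (n, 27, 35), (n, 35, 22), (n, 35, 27), (n, 35, 35)}.
Filtering on G > G2 leaves {(k, 15, 14), (k, 21, 14), (k, 21, 15), (k, 31, 14), (k, 31, 15), (k, 31, 21), (n, 27, 22), (n, 35, 22), (n, 35, 27)}.
Projecting to G, G2: {(15, 14), (21, 14), (21, 15), (27, 22), (31, 14), (31, 15), (31, 21), (35, 22), (35, 27)}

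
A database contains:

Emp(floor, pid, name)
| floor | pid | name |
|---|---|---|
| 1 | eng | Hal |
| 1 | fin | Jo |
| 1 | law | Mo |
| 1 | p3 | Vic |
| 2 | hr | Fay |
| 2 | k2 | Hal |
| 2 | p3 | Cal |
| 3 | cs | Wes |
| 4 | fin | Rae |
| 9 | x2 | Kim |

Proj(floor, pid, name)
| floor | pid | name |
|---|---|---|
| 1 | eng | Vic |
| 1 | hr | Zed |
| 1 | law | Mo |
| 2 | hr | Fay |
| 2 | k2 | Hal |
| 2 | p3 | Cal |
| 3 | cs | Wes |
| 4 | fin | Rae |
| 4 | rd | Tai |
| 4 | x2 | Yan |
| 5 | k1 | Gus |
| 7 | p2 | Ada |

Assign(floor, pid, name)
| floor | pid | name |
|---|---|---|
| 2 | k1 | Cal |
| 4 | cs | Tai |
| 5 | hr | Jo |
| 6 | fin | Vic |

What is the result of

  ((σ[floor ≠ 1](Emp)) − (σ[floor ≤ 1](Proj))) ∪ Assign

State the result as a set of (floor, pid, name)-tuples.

Apply σ_{floor ≠ 1}; surviving tuples: {(2, hr, Fay), (2, k2, Hal), (2, p3, Cal), (3, cs, Wes), (4, fin, Rae), (9, x2, Kim)}
Apply σ_{floor ≤ 1}; surviving tuples: {(1, eng, Vic), (1, hr, Zed), (1, law, Mo)}
Set difference of the two operands is {(2, hr, Fay), (2, k2, Hal), (2, p3, Cal), (3, cs, Wes), (4, fin, Rae), (9, x2, Kim)}.
Set union of the two operands is {(2, hr, Fay), (2, k1, Cal), (2, k2, Hal), (2, p3, Cal), (3, cs, Wes), (4, cs, Tai), (4, fin, Rae), (5, hr, Jo), (6, fin, Vic), (9, x2, Kim)}.

{(2, hr, Fay), (2, k1, Cal), (2, k2, Hal), (2, p3, Cal), (3, cs, Wes), (4, cs, Tai), (4, fin, Rae), (5, hr, Jo), (6, fin, Vic), (9, x2, Kim)}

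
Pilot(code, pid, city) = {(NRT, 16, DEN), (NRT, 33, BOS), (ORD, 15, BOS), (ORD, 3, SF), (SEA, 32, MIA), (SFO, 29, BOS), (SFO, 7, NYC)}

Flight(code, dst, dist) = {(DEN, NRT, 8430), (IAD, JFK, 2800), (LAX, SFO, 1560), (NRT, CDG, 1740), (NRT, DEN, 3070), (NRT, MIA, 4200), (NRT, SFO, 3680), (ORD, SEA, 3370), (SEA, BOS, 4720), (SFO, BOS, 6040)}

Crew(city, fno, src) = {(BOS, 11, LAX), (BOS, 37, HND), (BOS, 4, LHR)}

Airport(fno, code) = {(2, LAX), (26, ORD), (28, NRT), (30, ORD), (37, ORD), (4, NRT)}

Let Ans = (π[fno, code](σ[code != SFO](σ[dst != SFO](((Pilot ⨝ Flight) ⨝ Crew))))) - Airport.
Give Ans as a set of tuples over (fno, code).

{(11, NRT), (11, ORD), (37, NRT), (4, ORD)}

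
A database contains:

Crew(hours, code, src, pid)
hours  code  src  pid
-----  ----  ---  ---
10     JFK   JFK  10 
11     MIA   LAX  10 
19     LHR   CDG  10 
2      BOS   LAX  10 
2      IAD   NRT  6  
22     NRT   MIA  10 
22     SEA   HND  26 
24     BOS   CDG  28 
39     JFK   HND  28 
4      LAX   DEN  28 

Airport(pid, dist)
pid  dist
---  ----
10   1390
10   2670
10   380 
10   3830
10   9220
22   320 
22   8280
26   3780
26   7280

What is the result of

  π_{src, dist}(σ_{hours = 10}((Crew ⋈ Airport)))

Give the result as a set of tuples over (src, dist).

Joining Crew and Airport on pid yields {(10, JFK, JFK, 10, 1390), (10, JFK, JFK, 10, 2670), (10, JFK, JFK, 10, 380), (10, JFK, JFK, 10, 3830), (10, JFK, JFK, 10, 9220), (11, MIA, LAX, 10, 1390), (11, MIA, LAX, 10, 2670), (11, MIA, LAX, 10, 380), (11, MIA, LAX, 10, 3830), (11, MIA, LAX, 10, 9220), (19, LHR, CDG, 10, 1390), (19, LHR, CDG, 10, 2670), (19, LHR, CDG, 10, 380), (19, LHR, CDG, 10, 3830), (19, LHR, CDG, 10, 9220), (2, BOS, LAX, 10, 1390), (2, BOS, LAX, 10, 2670), (2, BOS, LAX, 10, 380), (2, BOS, LAX, 10, 3830), (2, BOS, LAX, 10, 9220), (22, NRT, MIA, 10, 1390), (22, NRT, MIA, 10, 2670), (22, NRT, MIA, 10, 380), (22, NRT, MIA, 10, 3830), (22, NRT, MIA, 10, 9220), (22, SEA, HND, 26, 3780), (22, SEA, HND, 26, 7280)}.
Selection hours = 10: {(10, JFK, JFK, 10, 1390), (10, JFK, JFK, 10, 2670), (10, JFK, JFK, 10, 380), (10, JFK, JFK, 10, 3830), (10, JFK, JFK, 10, 9220)}
π_{src, dist} gives {(JFK, 1390), (JFK, 2670), (JFK, 380), (JFK, 3830), (JFK, 9220)}.

{(JFK, 1390), (JFK, 2670), (JFK, 380), (JFK, 3830), (JFK, 9220)}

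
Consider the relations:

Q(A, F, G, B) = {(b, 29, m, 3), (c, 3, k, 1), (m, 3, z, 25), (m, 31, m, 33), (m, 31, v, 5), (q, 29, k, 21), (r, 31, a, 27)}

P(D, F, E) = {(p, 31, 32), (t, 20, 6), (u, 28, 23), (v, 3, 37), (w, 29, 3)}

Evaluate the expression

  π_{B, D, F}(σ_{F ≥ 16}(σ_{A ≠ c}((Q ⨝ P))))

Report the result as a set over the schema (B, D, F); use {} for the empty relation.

{(21, w, 29), (27, p, 31), (3, w, 29), (33, p, 31), (5, p, 31)}

Q ⋈ P (natural join on F): {(b, 29, m, 3, w, 3), (c, 3, k, 1, v, 37), (m, 3, z, 25, v, 37), (m, 31, m, 33, p, 32), (m, 31, v, 5, p, 32), (q, 29, k, 21, w, 3), (r, 31, a, 27, p, 32)}
Selection A ≠ c: {(b, 29, m, 3, w, 3), (m, 3, z, 25, v, 37), (m, 31, m, 33, p, 32), (m, 31, v, 5, p, 32), (q, 29, k, 21, w, 3), (r, 31, a, 27, p, 32)}
Selection F ≥ 16: {(b, 29, m, 3, w, 3), (m, 31, m, 33, p, 32), (m, 31, v, 5, p, 32), (q, 29, k, 21, w, 3), (r, 31, a, 27, p, 32)}
Projecting to B, D, F: {(21, w, 29), (27, p, 31), (3, w, 29), (33, p, 31), (5, p, 31)}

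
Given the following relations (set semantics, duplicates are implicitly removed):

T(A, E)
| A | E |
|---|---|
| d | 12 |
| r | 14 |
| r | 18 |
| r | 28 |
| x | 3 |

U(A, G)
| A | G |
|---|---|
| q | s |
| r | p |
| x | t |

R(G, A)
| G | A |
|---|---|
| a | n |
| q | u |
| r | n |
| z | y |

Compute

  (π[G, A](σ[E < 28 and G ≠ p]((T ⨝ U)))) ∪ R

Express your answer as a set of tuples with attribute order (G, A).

{(a, n), (q, u), (r, n), (t, x), (z, y)}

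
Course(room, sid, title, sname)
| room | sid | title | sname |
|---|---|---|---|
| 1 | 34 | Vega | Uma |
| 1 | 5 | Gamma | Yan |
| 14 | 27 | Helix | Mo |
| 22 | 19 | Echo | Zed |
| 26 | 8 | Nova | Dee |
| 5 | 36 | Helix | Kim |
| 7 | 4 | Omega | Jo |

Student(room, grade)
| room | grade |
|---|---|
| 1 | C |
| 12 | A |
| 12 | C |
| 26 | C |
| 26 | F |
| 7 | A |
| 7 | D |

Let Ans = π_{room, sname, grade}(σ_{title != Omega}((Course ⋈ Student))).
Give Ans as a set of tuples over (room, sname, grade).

Course ⋈ Student (natural join on room): {(1, 34, Vega, Uma, C), (1, 5, Gamma, Yan, C), (26, 8, Nova, Dee, C), (26, 8, Nova, Dee, F), (7, 4, Omega, Jo, A), (7, 4, Omega, Jo, D)}
Selection title != Omega: {(1, 34, Vega, Uma, C), (1, 5, Gamma, Yan, C), (26, 8, Nova, Dee, C), (26, 8, Nova, Dee, F)}
π_{room, sname, grade} gives {(1, Uma, C), (1, Yan, C), (26, Dee, C), (26, Dee, F)}.

{(1, Uma, C), (1, Yan, C), (26, Dee, C), (26, Dee, F)}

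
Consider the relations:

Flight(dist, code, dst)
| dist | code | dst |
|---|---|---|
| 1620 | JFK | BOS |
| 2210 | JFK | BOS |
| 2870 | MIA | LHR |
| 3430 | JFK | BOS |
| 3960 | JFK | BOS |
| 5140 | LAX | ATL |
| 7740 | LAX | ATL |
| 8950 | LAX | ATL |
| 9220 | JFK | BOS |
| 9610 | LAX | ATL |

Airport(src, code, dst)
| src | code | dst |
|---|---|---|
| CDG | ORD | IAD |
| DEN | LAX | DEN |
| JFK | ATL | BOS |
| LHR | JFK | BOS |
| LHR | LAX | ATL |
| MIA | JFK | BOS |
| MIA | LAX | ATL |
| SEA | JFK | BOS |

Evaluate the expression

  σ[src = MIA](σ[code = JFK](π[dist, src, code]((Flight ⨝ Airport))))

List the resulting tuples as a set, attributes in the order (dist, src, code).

{(1620, MIA, JFK), (2210, MIA, JFK), (3430, MIA, JFK), (3960, MIA, JFK), (9220, MIA, JFK)}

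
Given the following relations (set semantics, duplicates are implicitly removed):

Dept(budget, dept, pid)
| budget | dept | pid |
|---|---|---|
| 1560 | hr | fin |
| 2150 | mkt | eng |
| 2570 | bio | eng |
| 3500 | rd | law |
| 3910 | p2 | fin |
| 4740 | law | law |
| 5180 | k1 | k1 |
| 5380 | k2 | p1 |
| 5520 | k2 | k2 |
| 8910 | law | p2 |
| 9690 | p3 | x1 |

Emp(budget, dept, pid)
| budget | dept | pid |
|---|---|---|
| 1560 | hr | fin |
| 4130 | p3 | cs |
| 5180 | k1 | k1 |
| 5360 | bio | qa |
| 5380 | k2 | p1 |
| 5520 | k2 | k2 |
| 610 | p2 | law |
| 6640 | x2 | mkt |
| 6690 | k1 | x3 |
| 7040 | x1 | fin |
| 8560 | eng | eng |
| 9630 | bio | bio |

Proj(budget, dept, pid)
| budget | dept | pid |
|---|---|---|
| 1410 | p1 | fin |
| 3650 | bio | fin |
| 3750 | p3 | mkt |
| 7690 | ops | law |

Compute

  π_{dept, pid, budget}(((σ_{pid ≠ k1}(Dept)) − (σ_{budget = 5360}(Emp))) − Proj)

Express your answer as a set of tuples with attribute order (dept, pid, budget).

{(bio, eng, 2570), (hr, fin, 1560), (k2, k2, 5520), (k2, p1, 5380), (law, law, 4740), (law, p2, 8910), (mkt, eng, 2150), (p2, fin, 3910), (p3, x1, 9690), (rd, law, 3500)}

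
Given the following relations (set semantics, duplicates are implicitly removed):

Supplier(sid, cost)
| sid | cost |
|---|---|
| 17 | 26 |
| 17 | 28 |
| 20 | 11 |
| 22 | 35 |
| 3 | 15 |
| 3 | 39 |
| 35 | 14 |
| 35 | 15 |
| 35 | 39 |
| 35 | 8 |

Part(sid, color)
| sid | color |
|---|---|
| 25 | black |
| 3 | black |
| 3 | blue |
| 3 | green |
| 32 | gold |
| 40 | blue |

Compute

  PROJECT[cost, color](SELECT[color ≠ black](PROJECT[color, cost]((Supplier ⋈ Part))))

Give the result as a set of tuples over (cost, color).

{(15, blue), (15, green), (39, blue), (39, green)}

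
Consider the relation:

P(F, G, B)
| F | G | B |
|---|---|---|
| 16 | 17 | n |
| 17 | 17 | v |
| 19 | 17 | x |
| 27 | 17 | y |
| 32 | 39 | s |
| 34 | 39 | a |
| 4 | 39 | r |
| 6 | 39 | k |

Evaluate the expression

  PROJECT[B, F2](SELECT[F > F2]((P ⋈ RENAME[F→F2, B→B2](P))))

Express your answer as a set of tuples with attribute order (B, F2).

ρ[F→F2, B→B2]: schema becomes (F2, G, B2); tuples unchanged.
P ⋈ RENAME[F→F2, B→B2](P) (natural join on G): {(16, 17, n, 16, n), (16, 17, n, 17, v), (16, 17, n, 19, x), (16, 17, n, 27, y), (17, 17, v, 16, n), (17, 17, v, 17, v), (17, 17, v, 19, x), (17, 17, v, 27, y), (19, 17, x, 16, n), (19, 17, x, 17, v), (19, 17, x, 19, x), (19, 17, x, 27, y), (27, 17, y, 16, n), (27, 17, y, 17, v), (27, 17, y, 19, x), (27, 17, y, 27, y), (32, 39, s, 32, s), (32, 39, s, 34, a), (32, 39, s, 4, r), (32, 39, s, 6, k), (34, 39, a, 32, s), (34, 39, a, 34, a), (34, 39, a, 4, r), (34, 39, a, 6, k), (4, 39, r, 32, s), (4, 39, r, 34, a), (4, 39, r, 4, r), (4, 39, r, 6, k), (6, 39, k, 32, s), (6, 39, k, 34, a), (6, 39, k, 4, r), (6, 39, k, 6, k)}
Selection F > F2: {(17, 17, v, 16, n), (19, 17, x, 16, n), (19, 17, x, 17, v), (27, 17, y, 16, n), (27, 17, y, 17, v), (27, 17, y, 19, x), (32, 39, s, 4, r), (32, 39, s, 6, k), (34, 39, a, 32, s), (34, 39, a, 4, r), (34, 39, a, 6, k), (6, 39, k, 4, r)}
π[B, F2]: project onto (B, F2) → {(a, 32), (a, 4), (a, 6), (k, 4), (s, 4), (s, 6), (v, 16), (x, 16), (x, 17), (y, 16), (y, 17), (y, 19)}

{(a, 32), (a, 4), (a, 6), (k, 4), (s, 4), (s, 6), (v, 16), (x, 16), (x, 17), (y, 16), (y, 17), (y, 19)}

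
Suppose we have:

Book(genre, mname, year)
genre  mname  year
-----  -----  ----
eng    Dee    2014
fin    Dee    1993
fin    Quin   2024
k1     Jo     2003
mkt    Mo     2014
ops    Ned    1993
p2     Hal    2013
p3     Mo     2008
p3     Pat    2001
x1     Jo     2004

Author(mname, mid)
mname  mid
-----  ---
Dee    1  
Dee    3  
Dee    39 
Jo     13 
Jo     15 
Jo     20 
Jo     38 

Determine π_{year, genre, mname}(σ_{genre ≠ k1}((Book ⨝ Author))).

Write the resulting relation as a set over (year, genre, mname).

{(1993, fin, Dee), (2004, x1, Jo), (2014, eng, Dee)}

Book ⋈ Author (natural join on mname): {(eng, Dee, 2014, 1), (eng, Dee, 2014, 3), (eng, Dee, 2014, 39), (fin, Dee, 1993, 1), (fin, Dee, 1993, 3), (fin, Dee, 1993, 39), (k1, Jo, 2003, 13), (k1, Jo, 2003, 15), (k1, Jo, 2003, 20), (k1, Jo, 2003, 38), (x1, Jo, 2004, 13), (x1, Jo, 2004, 15), (x1, Jo, 2004, 20), (x1, Jo, 2004, 38)}
Selection genre ≠ k1: {(eng, Dee, 2014, 1), (eng, Dee, 2014, 3), (eng, Dee, 2014, 39), (fin, Dee, 1993, 1), (fin, Dee, 1993, 3), (fin, Dee, 1993, 39), (x1, Jo, 2004, 13), (x1, Jo, 2004, 15), (x1, Jo, 2004, 20), (x1, Jo, 2004, 38)}
Projecting to year, genre, mname (7 duplicate(s) eliminated): {(1993, fin, Dee), (2004, x1, Jo), (2014, eng, Dee)}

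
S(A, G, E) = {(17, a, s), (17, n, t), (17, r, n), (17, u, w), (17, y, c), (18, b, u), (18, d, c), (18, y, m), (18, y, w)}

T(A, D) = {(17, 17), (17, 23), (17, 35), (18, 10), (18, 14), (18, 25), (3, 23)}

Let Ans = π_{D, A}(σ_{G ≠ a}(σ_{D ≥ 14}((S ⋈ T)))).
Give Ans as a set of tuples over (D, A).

Natural join on A: {(17, a, s, 17), (17, a, s, 23), (17, a, s, 35), (17, n, t, 17), (17, n, t, 23), (17, n, t, 35), (17, r, n, 17), (17, r, n, 23), (17, r, n, 35), (17, u, w, 17), (17, u, w, 23), (17, u, w, 35), (17, y, c, 17), (17, y, c, 23), (17, y, c, 35), (18, b, u, 10), (18, b, u, 14), (18, b, u, 25), (18, d, c, 10), (18, d, c, 14), (18, d, c, 25), (18, y, m, 10), (18, y, m, 14), (18, y, m, 25), (18, y, w, 10), (18, y, w, 14), (18, y, w, 25)}
Selection D ≥ 14: {(17, a, s, 17), (17, a, s, 23), (17, a, s, 35), (17, n, t, 17), (17, n, t, 23), (17, n, t, 35), (17, r, n, 17), (17, r, n, 23), (17, r, n, 35), (17, u, w, 17), (17, u, w, 23), (17, u, w, 35), (17, y, c, 17), (17, y, c, 23), (17, y, c, 35), (18, b, u, 14), (18, b, u, 25), (18, d, c, 14), (18, d, c, 25), (18, y, m, 14), (18, y, m, 25), (18, y, w, 14), (18, y, w, 25)}
Selection G ≠ a: {(17, n, t, 17), (17, n, t, 23), (17, n, t, 35), (17, r, n, 17), (17, r, n, 23), (17, r, n, 35), (17, u, w, 17), (17, u, w, 23), (17, u, w, 35), (17, y, c, 17), (17, y, c, 23), (17, y, c, 35), (18, b, u, 14), (18, b, u, 25), (18, d, c, 14), (18, d, c, 25), (18, y, m, 14), (18, y, m, 25), (18, y, w, 14), (18, y, w, 25)}
π_{D, A} gives {(14, 18), (17, 17), (23, 17), (25, 18), (35, 17)} (15 duplicate(s) eliminated).

{(14, 18), (17, 17), (23, 17), (25, 18), (35, 17)}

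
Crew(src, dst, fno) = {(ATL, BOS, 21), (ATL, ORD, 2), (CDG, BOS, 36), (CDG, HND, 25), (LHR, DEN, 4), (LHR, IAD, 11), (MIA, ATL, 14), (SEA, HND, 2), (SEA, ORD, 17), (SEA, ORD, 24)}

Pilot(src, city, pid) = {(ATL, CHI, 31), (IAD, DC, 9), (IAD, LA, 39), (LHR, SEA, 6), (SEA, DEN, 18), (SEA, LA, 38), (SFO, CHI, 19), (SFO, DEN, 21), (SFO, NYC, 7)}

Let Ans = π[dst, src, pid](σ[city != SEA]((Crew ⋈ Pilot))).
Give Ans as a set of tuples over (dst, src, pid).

Natural join on src: {(ATL, BOS, 21, CHI, 31), (ATL, ORD, 2, CHI, 31), (LHR, DEN, 4, SEA, 6), (LHR, IAD, 11, SEA, 6), (SEA, HND, 2, DEN, 18), (SEA, HND, 2, LA, 38), (SEA, ORD, 17, DEN, 18), (SEA, ORD, 17, LA, 38), (SEA, ORD, 24, DEN, 18), (SEA, ORD, 24, LA, 38)}
Apply σ_{city != SEA}; surviving tuples: {(ATL, BOS, 21, CHI, 31), (ATL, ORD, 2, CHI, 31), (SEA, HND, 2, DEN, 18), (SEA, HND, 2, LA, 38), (SEA, ORD, 17, DEN, 18), (SEA, ORD, 17, LA, 38), (SEA, ORD, 24, DEN, 18), (SEA, ORD, 24, LA, 38)}
π_{dst, src, pid} gives {(BOS, ATL, 31), (HND, SEA, 18), (HND, SEA, 38), (ORD, ATL, 31), (ORD, SEA, 18), (ORD, SEA, 38)} (2 duplicate(s) eliminated).

{(BOS, ATL, 31), (HND, SEA, 18), (HND, SEA, 38), (ORD, ATL, 31), (ORD, SEA, 18), (ORD, SEA, 38)}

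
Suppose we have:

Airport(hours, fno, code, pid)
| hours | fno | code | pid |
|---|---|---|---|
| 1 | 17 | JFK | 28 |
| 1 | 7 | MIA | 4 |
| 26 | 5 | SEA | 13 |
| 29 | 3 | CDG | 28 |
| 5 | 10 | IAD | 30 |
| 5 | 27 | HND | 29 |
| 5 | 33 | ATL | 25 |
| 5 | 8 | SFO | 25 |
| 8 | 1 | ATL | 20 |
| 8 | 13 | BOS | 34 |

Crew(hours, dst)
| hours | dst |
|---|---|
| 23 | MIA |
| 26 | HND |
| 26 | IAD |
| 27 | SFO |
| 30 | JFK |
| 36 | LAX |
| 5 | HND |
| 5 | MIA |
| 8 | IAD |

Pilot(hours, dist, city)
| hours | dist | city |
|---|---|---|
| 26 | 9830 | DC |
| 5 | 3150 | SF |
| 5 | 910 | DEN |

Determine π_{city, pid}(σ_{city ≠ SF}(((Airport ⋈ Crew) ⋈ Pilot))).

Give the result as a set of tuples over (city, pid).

Joining Airport and Crew on hours yields {(26, 5, SEA, 13, HND), (26, 5, SEA, 13, IAD), (5, 10, IAD, 30, HND), (5, 10, IAD, 30, MIA), (5, 27, HND, 29, HND), (5, 27, HND, 29, MIA), (5, 33, ATL, 25, HND), (5, 33, ATL, 25, MIA), (5, 8, SFO, 25, HND), (5, 8, SFO, 25, MIA), (8, 1, ATL, 20, IAD), (8, 13, BOS, 34, IAD)}.
Joining (Airport ⋈ Crew) and Pilot on hours yields {(26, 5, SEA, 13, HND, 9830, DC), (26, 5, SEA, 13, IAD, 9830, DC), (5, 10, IAD, 30, HND, 3150, SF), (5, 10, IAD, 30, HND, 910, DEN), (5, 10, IAD, 30, MIA, 3150, SF), (5, 10, IAD, 30, MIA, 910, DEN), (5, 27, HND, 29, HND, 3150, SF), (5, 27, HND, 29, HND, 910, DEN), (5, 27, HND, 29, MIA, 3150, SF), (5, 27, HND, 29, MIA, 910, DEN), (5, 33, ATL, 25, HND, 3150, SF), (5, 33, ATL, 25, HND, 910, DEN), (5, 33, ATL, 25, MIA, 3150, SF), (5, 33, ATL, 25, MIA, 910, DEN), (5, 8, SFO, 25, HND, 3150, SF), (5, 8, SFO, 25, HND, 910, DEN), (5, 8, SFO, 25, MIA, 3150, SF), (5, 8, SFO, 25, MIA, 910, DEN)}.
Filtering on city ≠ SF leaves {(26, 5, SEA, 13, HND, 9830, DC), (26, 5, SEA, 13, IAD, 9830, DC), (5, 10, IAD, 30, HND, 910, DEN), (5, 10, IAD, 30, MIA, 910, DEN), (5, 27, HND, 29, HND, 910, DEN), (5, 27, HND, 29, MIA, 910, DEN), (5, 33, ATL, 25, HND, 910, DEN), (5, 33, ATL, 25, MIA, 910, DEN), (5, 8, SFO, 25, HND, 910, DEN), (5, 8, SFO, 25, MIA, 910, DEN)}.
Keep only column(s) city, pid (6 duplicate(s) eliminated): {(DC, 13), (DEN, 25), (DEN, 29), (DEN, 30)}

{(DC, 13), (DEN, 25), (DEN, 29), (DEN, 30)}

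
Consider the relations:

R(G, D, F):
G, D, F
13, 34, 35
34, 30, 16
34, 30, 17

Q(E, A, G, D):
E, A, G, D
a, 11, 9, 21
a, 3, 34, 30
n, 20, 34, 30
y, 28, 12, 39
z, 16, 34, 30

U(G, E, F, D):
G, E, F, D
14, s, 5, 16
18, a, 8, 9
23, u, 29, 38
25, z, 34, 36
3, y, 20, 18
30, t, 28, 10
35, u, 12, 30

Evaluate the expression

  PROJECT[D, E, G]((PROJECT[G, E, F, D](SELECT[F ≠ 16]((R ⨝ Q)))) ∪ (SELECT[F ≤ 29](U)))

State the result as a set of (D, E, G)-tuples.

R ⋈ Q (natural join on G, D): {(34, 30, 16, a, 3), (34, 30, 16, n, 20), (34, 30, 16, z, 16), (34, 30, 17, a, 3), (34, 30, 17, n, 20), (34, 30, 17, z, 16)}
Apply σ_{F ≠ 16}; surviving tuples: {(34, 30, 17, a, 3), (34, 30, 17, n, 20), (34, 30, 17, z, 16)}
π[G, E, F, D]: project onto (G, E, F, D) → {(34, a, 17, 30), (34, n, 17, 30), (34, z, 17, 30)}
Apply σ_{F ≤ 29}; surviving tuples: {(14, s, 5, 16), (18, a, 8, 9), (23, u, 29, 38), (3, y, 20, 18), (30, t, 28, 10), (35, u, 12, 30)}
Union: {(34, a, 17, 30), (34, n, 17, 30), (34, z, 17, 30)} with {(14, s, 5, 16), (18, a, 8, 9), (23, u, 29, 38), (3, y, 20, 18), (30, t, 28, 10), (35, u, 12, 30)} → {(14, s, 5, 16), (18, a, 8, 9), (23, u, 29, 38), (3, y, 20, 18), (30, t, 28, 10), (34, a, 17, 30), (34, n, 17, 30), (34, z, 17, 30), (35, u, 12, 30)}
π[D, E, G]: project onto (D, E, G) → {(10, t, 30), (16, s, 14), (18, y, 3), (30, a, 34), (30, n, 34), (30, u, 35), (30, z, 34), (38, u, 23), (9, a, 18)}

{(10, t, 30), (16, s, 14), (18, y, 3), (30, a, 34), (30, n, 34), (30, u, 35), (30, z, 34), (38, u, 23), (9, a, 18)}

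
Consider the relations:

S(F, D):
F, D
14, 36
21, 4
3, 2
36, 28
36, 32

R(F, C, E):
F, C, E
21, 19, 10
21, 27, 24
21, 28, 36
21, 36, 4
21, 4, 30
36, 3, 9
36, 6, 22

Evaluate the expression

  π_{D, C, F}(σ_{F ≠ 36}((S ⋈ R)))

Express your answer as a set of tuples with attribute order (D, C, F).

S ⋈ R (natural join on F): {(21, 4, 19, 10), (21, 4, 27, 24), (21, 4, 28, 36), (21, 4, 36, 4), (21, 4, 4, 30), (36, 28, 3, 9), (36, 28, 6, 22), (36, 32, 3, 9), (36, 32, 6, 22)}
Selection F ≠ 36: {(21, 4, 19, 10), (21, 4, 27, 24), (21, 4, 28, 36), (21, 4, 36, 4), (21, 4, 4, 30)}
Projecting to D, C, F: {(4, 19, 21), (4, 27, 21), (4, 28, 21), (4, 36, 21), (4, 4, 21)}

{(4, 19, 21), (4, 27, 21), (4, 28, 21), (4, 36, 21), (4, 4, 21)}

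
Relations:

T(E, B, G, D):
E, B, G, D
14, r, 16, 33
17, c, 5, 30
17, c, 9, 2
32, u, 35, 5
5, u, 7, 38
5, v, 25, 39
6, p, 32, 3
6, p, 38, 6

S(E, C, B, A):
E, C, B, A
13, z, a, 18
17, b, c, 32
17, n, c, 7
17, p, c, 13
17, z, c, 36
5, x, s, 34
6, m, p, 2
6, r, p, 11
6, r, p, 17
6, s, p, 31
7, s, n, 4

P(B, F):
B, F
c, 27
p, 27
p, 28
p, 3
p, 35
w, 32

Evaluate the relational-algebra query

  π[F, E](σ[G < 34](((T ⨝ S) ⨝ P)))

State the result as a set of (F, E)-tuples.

Natural join on E, B: {(17, c, 5, 30, b, 32), (17, c, 5, 30, n, 7), (17, c, 5, 30, p, 13), (17, c, 5, 30, z, 36), (17, c, 9, 2, b, 32), (17, c, 9, 2, n, 7), (17, c, 9, 2, p, 13), (17, c, 9, 2, z, 36), (6, p, 32, 3, m, 2), (6, p, 32, 3, r, 11), (6, p, 32, 3, r, 17), (6, p, 32, 3, s, 31), (6, p, 38, 6, m, 2), (6, p, 38, 6, r, 11), (6, p, 38, 6, r, 17), (6, p, 38, 6, s, 31)}
Natural join on B: {(17, c, 5, 30, b, 32, 27), (17, c, 5, 30, n, 7, 27), (17, c, 5, 30, p, 13, 27), (17, c, 5, 30, z, 36, 27), (17, c, 9, 2, b, 32, 27), (17, c, 9, 2, n, 7, 27), (17, c, 9, 2, p, 13, 27), (17, c, 9, 2, z, 36, 27), (6, p, 32, 3, m, 2, 27), (6, p, 32, 3, m, 2, 28), (6, p, 32, 3, m, 2, 3), (6, p, 32, 3, m, 2, 35), (6, p, 32, 3, r, 11, 27), (6, p, 32, 3, r, 11, 28), (6, p, 32, 3, r, 11, 3), (6, p, 32, 3, r, 11, 35), (6, p, 32, 3, r, 17, 27), (6, p, 32, 3, r, 17, 28), (6, p, 32, 3, r, 17, 3), (6, p, 32, 3, r, 17, 35), (6, p, 32, 3, s, 31, 27), (6, p, 32, 3, s, 31, 28), (6, p, 32, 3, s, 31, 3), (6, p, 32, 3, s, 31, 35), (6, p, 38, 6, m, 2, 27), (6, p, 38, 6, m, 2, 28), (6, p, 38, 6, m, 2, 3), (6, p, 38, 6, m, 2, 35), (6, p, 38, 6, r, 11, 27), (6, p, 38, 6, r, 11, 28), (6, p, 38, 6, r, 11, 3), (6, p, 38, 6, r, 11, 35), (6, p, 38, 6, r, 17, 27), (6, p, 38, 6, r, 17, 28), (6, p, 38, 6, r, 17, 3), (6, p, 38, 6, r, 17, 35), (6, p, 38, 6, s, 31, 27), (6, p, 38, 6, s, 31, 28), (6, p, 38, 6, s, 31, 3), (6, p, 38, 6, s, 31, 35)}
Filtering on G < 34 leaves {(17, c, 5, 30, b, 32, 27), (17, c, 5, 30, n, 7, 27), (17, c, 5, 30, p, 13, 27), (17, c, 5, 30, z, 36, 27), (17, c, 9, 2, b, 32, 27), (17, c, 9, 2, n, 7, 27), (17, c, 9, 2, p, 13, 27), (17, c, 9, 2, z, 36, 27), (6, p, 32, 3, m, 2, 27), (6, p, 32, 3, m, 2, 28), (6, p, 32, 3, m, 2, 3), (6, p, 32, 3, m, 2, 35), (6, p, 32, 3, r, 11, 27), (6, p, 32, 3, r, 11, 28), (6, p, 32, 3, r, 11, 3), (6, p, 32, 3, r, 11, 35), (6, p, 32, 3, r, 17, 27), (6, p, 32, 3, r, 17, 28), (6, p, 32, 3, r, 17, 3), (6, p, 32, 3, r, 17, 35), (6, p, 32, 3, s, 31, 27), (6, p, 32, 3, s, 31, 28), (6, p, 32, 3, s, 31, 3), (6, p, 32, 3, s, 31, 35)}.
Projecting to F, E (19 duplicate(s) eliminated): {(27, 17), (27, 6), (28, 6), (3, 6), (35, 6)}

{(27, 17), (27, 6), (28, 6), (3, 6), (35, 6)}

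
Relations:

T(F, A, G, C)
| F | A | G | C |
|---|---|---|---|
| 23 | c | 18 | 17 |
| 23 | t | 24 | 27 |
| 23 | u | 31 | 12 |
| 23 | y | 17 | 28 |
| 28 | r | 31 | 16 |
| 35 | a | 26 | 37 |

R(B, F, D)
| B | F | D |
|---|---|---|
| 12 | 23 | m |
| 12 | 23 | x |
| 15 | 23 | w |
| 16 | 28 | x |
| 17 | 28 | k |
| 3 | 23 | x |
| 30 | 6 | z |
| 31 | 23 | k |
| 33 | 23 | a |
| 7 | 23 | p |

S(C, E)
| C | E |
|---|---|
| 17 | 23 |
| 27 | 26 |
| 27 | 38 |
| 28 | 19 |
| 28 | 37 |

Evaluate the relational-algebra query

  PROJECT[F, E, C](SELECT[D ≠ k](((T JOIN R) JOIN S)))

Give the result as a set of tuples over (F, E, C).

{(23, 19, 28), (23, 23, 17), (23, 26, 27), (23, 37, 28), (23, 38, 27)}

T ⋈ R (natural join on F): {(23, c, 18, 17, 12, m), (23, c, 18, 17, 12, x), (23, c, 18, 17, 15, w), (23, c, 18, 17, 3, x), (23, c, 18, 17, 31, k), (23, c, 18, 17, 33, a), (23, c, 18, 17, 7, p), (23, t, 24, 27, 12, m), (23, t, 24, 27, 12, x), (23, t, 24, 27, 15, w), (23, t, 24, 27, 3, x), (23, t, 24, 27, 31, k), (23, t, 24, 27, 33, a), (23, t, 24, 27, 7, p), (23, u, 31, 12, 12, m), (23, u, 31, 12, 12, x), (23, u, 31, 12, 15, w), (23, u, 31, 12, 3, x), (23, u, 31, 12, 31, k), (23, u, 31, 12, 33, a), (23, u, 31, 12, 7, p), (23, y, 17, 28, 12, m), (23, y, 17, 28, 12, x), (23, y, 17, 28, 15, w), (23, y, 17, 28, 3, x), (23, y, 17, 28, 31, k), (23, y, 17, 28, 33, a), (23, y, 17, 28, 7, p), (28, r, 31, 16, 16, x), (28, r, 31, 16, 17, k)}
(T JOIN R) ⋈ S (natural join on C): {(23, c, 18, 17, 12, m, 23), (23, c, 18, 17, 12, x, 23), (23, c, 18, 17, 15, w, 23), (23, c, 18, 17, 3, x, 23), (23, c, 18, 17, 31, k, 23), (23, c, 18, 17, 33, a, 23), (23, c, 18, 17, 7, p, 23), (23, t, 24, 27, 12, m, 26), (23, t, 24, 27, 12, m, 38), (23, t, 24, 27, 12, x, 26), (23, t, 24, 27, 12, x, 38), (23, t, 24, 27, 15, w, 26), (23, t, 24, 27, 15, w, 38), (23, t, 24, 27, 3, x, 26), (23, t, 24, 27, 3, x, 38), (23, t, 24, 27, 31, k, 26), (23, t, 24, 27, 31, k, 38), (23, t, 24, 27, 33, a, 26), (23, t, 24, 27, 33, a, 38), (23, t, 24, 27, 7, p, 26), (23, t, 24, 27, 7, p, 38), (23, y, 17, 28, 12, m, 19), (23, y, 17, 28, 12, m, 37), (23, y, 17, 28, 12, x, 19), (23, y, 17, 28, 12, x, 37), (23, y, 17, 28, 15, w, 19), (23, y, 17, 28, 15, w, 37), (23, y, 17, 28, 3, x, 19), (23, y, 17, 28, 3, x, 37), (23, y, 17, 28, 31, k, 19), (23, y, 17, 28, 31, k, 37), (23, y, 17, 28, 33, a, 19), (23, y, 17, 28, 33, a, 37), (23, y, 17, 28, 7, p, 19), (23, y, 17, 28, 7, p, 37)}
Filtering on D ≠ k leaves {(23, c, 18, 17, 12, m, 23), (23, c, 18, 17, 12, x, 23), (23, c, 18, 17, 15, w, 23), (23, c, 18, 17, 3, x, 23), (23, c, 18, 17, 33, a, 23), (23, c, 18, 17, 7, p, 23), (23, t, 24, 27, 12, m, 26), (23, t, 24, 27, 12, m, 38), (23, t, 24, 27, 12, x, 26), (23, t, 24, 27, 12, x, 38), (23, t, 24, 27, 15, w, 26), (23, t, 24, 27, 15, w, 38), (23, t, 24, 27, 3, x, 26), (23, t, 24, 27, 3, x, 38), (23, t, 24, 27, 33, a, 26), (23, t, 24, 27, 33, a, 38), (23, t, 24, 27, 7, p, 26), (23, t, 24, 27, 7, p, 38), (23, y, 17, 28, 12, m, 19), (23, y, 17, 28, 12, m, 37), (23, y, 17, 28, 12, x, 19), (23, y, 17, 28, 12, x, 37), (23, y, 17, 28, 15, w, 19), (23, y, 17, 28, 15, w, 37), (23, y, 17, 28, 3, x, 19), (23, y, 17, 28, 3, x, 37), (23, y, 17, 28, 33, a, 19), (23, y, 17, 28, 33, a, 37), (23, y, 17, 28, 7, p, 19), (23, y, 17, 28, 7, p, 37)}.
π_{F, E, C} gives {(23, 19, 28), (23, 23, 17), (23, 26, 27), (23, 37, 28), (23, 38, 27)} (25 duplicate(s) eliminated).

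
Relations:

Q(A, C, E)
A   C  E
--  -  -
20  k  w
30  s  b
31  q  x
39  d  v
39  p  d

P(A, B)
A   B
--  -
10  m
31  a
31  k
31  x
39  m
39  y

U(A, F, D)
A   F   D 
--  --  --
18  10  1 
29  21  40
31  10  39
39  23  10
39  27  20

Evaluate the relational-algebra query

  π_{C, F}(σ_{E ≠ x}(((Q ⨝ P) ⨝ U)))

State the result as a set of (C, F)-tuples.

{(d, 23), (d, 27), (p, 23), (p, 27)}

Q ⋈ P (natural join on A): {(31, q, x, a), (31, q, x, k), (31, q, x, x), (39, d, v, m), (39, d, v, y), (39, p, d, m), (39, p, d, y)}
(Q ⨝ P) ⋈ U (natural join on A): {(31, q, x, a, 10, 39), (31, q, x, k, 10, 39), (31, q, x, x, 10, 39), (39, d, v, m, 23, 10), (39, d, v, m, 27, 20), (39, d, v, y, 23, 10), (39, d, v, y, 27, 20), (39, p, d, m, 23, 10), (39, p, d, m, 27, 20), (39, p, d, y, 23, 10), (39, p, d, y, 27, 20)}
Selection E ≠ x: {(39, d, v, m, 23, 10), (39, d, v, m, 27, 20), (39, d, v, y, 23, 10), (39, d, v, y, 27, 20), (39, p, d, m, 23, 10), (39, p, d, m, 27, 20), (39, p, d, y, 23, 10), (39, p, d, y, 27, 20)}
π_{C, F} gives {(d, 23), (d, 27), (p, 23), (p, 27)} (4 duplicate(s) eliminated).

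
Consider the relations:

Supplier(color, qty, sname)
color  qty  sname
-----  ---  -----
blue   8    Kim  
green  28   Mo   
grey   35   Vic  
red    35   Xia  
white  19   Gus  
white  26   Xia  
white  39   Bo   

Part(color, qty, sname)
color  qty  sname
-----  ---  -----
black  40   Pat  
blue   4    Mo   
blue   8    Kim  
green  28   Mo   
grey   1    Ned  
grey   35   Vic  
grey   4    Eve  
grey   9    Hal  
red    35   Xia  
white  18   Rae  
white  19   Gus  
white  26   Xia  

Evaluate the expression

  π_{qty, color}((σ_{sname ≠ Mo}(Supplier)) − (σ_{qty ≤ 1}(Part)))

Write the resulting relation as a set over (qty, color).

Selection sname ≠ Mo: {(blue, 8, Kim), (grey, 35, Vic), (red, 35, Xia), (white, 19, Gus), (white, 26, Xia), (white, 39, Bo)}
Selection qty ≤ 1: {(grey, 1, Ned)}
Set difference of the two operands is {(blue, 8, Kim), (grey, 35, Vic), (red, 35, Xia), (white, 19, Gus), (white, 26, Xia), (white, 39, Bo)}.
π_{qty, color} gives {(19, white), (26, white), (35, grey), (35, red), (39, white), (8, blue)}.

{(19, white), (26, white), (35, grey), (35, red), (39, white), (8, blue)}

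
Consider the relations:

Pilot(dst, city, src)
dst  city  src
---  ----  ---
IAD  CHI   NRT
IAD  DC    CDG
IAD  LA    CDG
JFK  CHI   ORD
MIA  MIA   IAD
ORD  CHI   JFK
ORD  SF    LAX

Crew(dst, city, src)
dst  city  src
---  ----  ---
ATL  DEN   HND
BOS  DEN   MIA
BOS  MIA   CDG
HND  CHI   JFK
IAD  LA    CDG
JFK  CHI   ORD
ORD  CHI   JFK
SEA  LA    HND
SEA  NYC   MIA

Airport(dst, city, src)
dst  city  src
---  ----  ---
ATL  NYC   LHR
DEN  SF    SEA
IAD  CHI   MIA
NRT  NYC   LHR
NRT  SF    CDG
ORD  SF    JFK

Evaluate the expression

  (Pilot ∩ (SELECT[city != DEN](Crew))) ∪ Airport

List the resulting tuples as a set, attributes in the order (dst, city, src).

Filtering on city != DEN leaves {(BOS, MIA, CDG), (HND, CHI, JFK), (IAD, LA, CDG), (JFK, CHI, ORD), (ORD, CHI, JFK), (SEA, LA, HND), (SEA, NYC, MIA)}.
Intersection: {(IAD, CHI, NRT), (IAD, DC, CDG), (IAD, LA, CDG), (JFK, CHI, ORD), (MIA, MIA, IAD), (ORD, CHI, JFK), (ORD, SF, LAX)} with {(BOS, MIA, CDG), (HND, CHI, JFK), (IAD, LA, CDG), (JFK, CHI, ORD), (ORD, CHI, JFK), (SEA, LA, HND), (SEA, NYC, MIA)} → {(IAD, LA, CDG), (JFK, CHI, ORD), (ORD, CHI, JFK)}
Union: {(IAD, LA, CDG), (JFK, CHI, ORD), (ORD, CHI, JFK)} with {(ATL, NYC, LHR), (DEN, SF, SEA), (IAD, CHI, MIA), (NRT, NYC, LHR), (NRT, SF, CDG), (ORD, SF, JFK)} → {(ATL, NYC, LHR), (DEN, SF, SEA), (IAD, CHI, MIA), (IAD, LA, CDG), (JFK, CHI, ORD), (NRT, NYC, LHR), (NRT, SF, CDG), (ORD, CHI, JFK), (ORD, SF, JFK)}

{(ATL, NYC, LHR), (DEN, SF, SEA), (IAD, CHI, MIA), (IAD, LA, CDG), (JFK, CHI, ORD), (NRT, NYC, LHR), (NRT, SF, CDG), (ORD, CHI, JFK), (ORD, SF, JFK)}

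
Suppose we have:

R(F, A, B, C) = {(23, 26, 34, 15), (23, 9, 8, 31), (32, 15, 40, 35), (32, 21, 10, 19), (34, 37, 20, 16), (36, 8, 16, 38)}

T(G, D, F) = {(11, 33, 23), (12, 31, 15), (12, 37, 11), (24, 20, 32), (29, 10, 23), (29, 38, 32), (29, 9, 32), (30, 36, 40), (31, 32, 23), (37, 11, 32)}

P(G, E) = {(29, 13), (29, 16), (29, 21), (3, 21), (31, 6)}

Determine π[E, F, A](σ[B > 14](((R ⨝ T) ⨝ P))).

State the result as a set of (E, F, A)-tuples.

Joining R and T on F yields {(23, 26, 34, 15, 11, 33), (23, 26, 34, 15, 29, 10), (23, 26, 34, 15, 31, 32), (23, 9, 8, 31, 11, 33), (23, 9, 8, 31, 29, 10), (23, 9, 8, 31, 31, 32), (32, 15, 40, 35, 24, 20), (32, 15, 40, 35, 29, 38), (32, 15, 40, 35, 29, 9), (32, 15, 40, 35, 37, 11), (32, 21, 10, 19, 24, 20), (32, 21, 10, 19, 29, 38), (32, 21, 10, 19, 29, 9), (32, 21, 10, 19, 37, 11)}.
Joining (R ⨝ T) and P on G yields {(23, 26, 34, 15, 29, 10, 13), (23, 26, 34, 15, 29, 10, 16), (23, 26, 34, 15, 29, 10, 21), (23, 26, 34, 15, 31, 32, 6), (23, 9, 8, 31, 29, 10, 13), (23, 9, 8, 31, 29, 10, 16), (23, 9, 8, 31, 29, 10, 21), (23, 9, 8, 31, 31, 32, 6), (32, 15, 40, 35, 29, 38, 13), (32, 15, 40, 35, 29, 38, 16), (32, 15, 40, 35, 29, 38, 21), (32, 15, 40, 35, 29, 9, 13), (32, 15, 40, 35, 29, 9, 16), (32, 15, 40, 35, 29, 9, 21), (32, 21, 10, 19, 29, 38, 13), (32, 21, 10, 19, 29, 38, 16), (32, 21, 10, 19, 29, 38, 21), (32, 21, 10, 19, 29, 9, 13), (32, 21, 10, 19, 29, 9, 16), (32, 21, 10, 19, 29, 9, 21)}.
Apply σ_{B > 14}; surviving tuples: {(23, 26, 34, 15, 29, 10, 13), (23, 26, 34, 15, 29, 10, 16), (23, 26, 34, 15, 29, 10, 21), (23, 26, 34, 15, 31, 32, 6), (32, 15, 40, 35, 29, 38, 13), (32, 15, 40, 35, 29, 38, 16), (32, 15, 40, 35, 29, 38, 21), (32, 15, 40, 35, 29, 9, 13), (32, 15, 40, 35, 29, 9, 16), (32, 15, 40, 35, 29, 9, 21)}
π[E, F, A]: project onto (E, F, A) (3 duplicate(s) eliminated) → {(13, 23, 26), (13, 32, 15), (16, 23, 26), (16, 32, 15), (21, 23, 26), (21, 32, 15), (6, 23, 26)}

{(13, 23, 26), (13, 32, 15), (16, 23, 26), (16, 32, 15), (21, 23, 26), (21, 32, 15), (6, 23, 26)}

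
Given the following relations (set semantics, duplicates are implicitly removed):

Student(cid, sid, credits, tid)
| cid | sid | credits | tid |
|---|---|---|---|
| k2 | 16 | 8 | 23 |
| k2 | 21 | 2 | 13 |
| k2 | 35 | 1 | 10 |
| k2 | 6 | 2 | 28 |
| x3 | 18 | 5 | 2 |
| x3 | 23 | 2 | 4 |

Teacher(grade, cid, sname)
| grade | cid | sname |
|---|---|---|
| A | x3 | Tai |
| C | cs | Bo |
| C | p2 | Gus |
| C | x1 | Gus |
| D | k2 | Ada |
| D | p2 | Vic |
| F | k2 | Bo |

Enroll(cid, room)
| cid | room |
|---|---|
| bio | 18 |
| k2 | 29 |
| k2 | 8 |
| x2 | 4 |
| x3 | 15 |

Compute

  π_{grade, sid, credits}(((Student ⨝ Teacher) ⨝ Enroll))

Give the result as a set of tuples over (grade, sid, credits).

{(A, 18, 5), (A, 23, 2), (D, 16, 8), (D, 21, 2), (D, 35, 1), (D, 6, 2), (F, 16, 8), (F, 21, 2), (F, 35, 1), (F, 6, 2)}

Joining Student and Teacher on cid yields {(k2, 16, 8, 23, D, Ada), (k2, 16, 8, 23, F, Bo), (k2, 21, 2, 13, D, Ada), (k2, 21, 2, 13, F, Bo), (k2, 35, 1, 10, D, Ada), (k2, 35, 1, 10, F, Bo), (k2, 6, 2, 28, D, Ada), (k2, 6, 2, 28, F, Bo), (x3, 18, 5, 2, A, Tai), (x3, 23, 2, 4, A, Tai)}.
Joining (Student ⨝ Teacher) and Enroll on cid yields {(k2, 16, 8, 23, D, Ada, 29), (k2, 16, 8, 23, D, Ada, 8), (k2, 16, 8, 23, F, Bo, 29), (k2, 16, 8, 23, F, Bo, 8), (k2, 21, 2, 13, D, Ada, 29), (k2, 21, 2, 13, D, Ada, 8), (k2, 21, 2, 13, F, Bo, 29), (k2, 21, 2, 13, F, Bo, 8), (k2, 35, 1, 10, D, Ada, 29), (k2, 35, 1, 10, D, Ada, 8), (k2, 35, 1, 10, F, Bo, 29), (k2, 35, 1, 10, F, Bo, 8), (k2, 6, 2, 28, D, Ada, 29), (k2, 6, 2, 28, D, Ada, 8), (k2, 6, 2, 28, F, Bo, 29), (k2, 6, 2, 28, F, Bo, 8), (x3, 18, 5, 2, A, Tai, 15), (x3, 23, 2, 4, A, Tai, 15)}.
π_{grade, sid, credits} gives {(A, 18, 5), (A, 23, 2), (D, 16, 8), (D, 21, 2), (D, 35, 1), (D, 6, 2), (F, 16, 8), (F, 21, 2), (F, 35, 1), (F, 6, 2)} (8 duplicate(s) eliminated).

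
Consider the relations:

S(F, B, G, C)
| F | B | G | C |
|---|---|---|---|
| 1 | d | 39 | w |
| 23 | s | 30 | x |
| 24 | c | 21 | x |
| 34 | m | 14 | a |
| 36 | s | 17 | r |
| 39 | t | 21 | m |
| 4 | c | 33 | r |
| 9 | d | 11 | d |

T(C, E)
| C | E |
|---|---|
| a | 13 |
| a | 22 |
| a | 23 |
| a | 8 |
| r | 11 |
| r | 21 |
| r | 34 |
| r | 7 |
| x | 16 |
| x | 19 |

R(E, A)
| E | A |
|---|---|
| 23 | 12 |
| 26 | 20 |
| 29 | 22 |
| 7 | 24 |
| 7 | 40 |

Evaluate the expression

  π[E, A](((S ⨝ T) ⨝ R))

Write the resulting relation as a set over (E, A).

Joining S and T on C yields {(23, s, 30, x, 16), (23, s, 30, x, 19), (24, c, 21, x, 16), (24, c, 21, x, 19), (34, m, 14, a, 13), (34, m, 14, a, 22), (34, m, 14, a, 23), (34, m, 14, a, 8), (36, s, 17, r, 11), (36, s, 17, r, 21), (36, s, 17, r, 34), (36, s, 17, r, 7), (4, c, 33, r, 11), (4, c, 33, r, 21), (4, c, 33, r, 34), (4, c, 33, r, 7)}.
Joining (S ⨝ T) and R on E yields {(34, m, 14, a, 23, 12), (36, s, 17, r, 7, 24), (36, s, 17, r, 7, 40), (4, c, 33, r, 7, 24), (4, c, 33, r, 7, 40)}.
Keep only column(s) E, A (2 duplicate(s) eliminated): {(23, 12), (7, 24), (7, 40)}

{(23, 12), (7, 24), (7, 40)}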